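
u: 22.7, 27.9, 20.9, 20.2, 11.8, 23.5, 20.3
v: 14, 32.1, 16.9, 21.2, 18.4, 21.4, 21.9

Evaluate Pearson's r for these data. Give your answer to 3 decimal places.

0.533

n = 7, Σu = 147.3, Σv = 145.9, Σu² = 3242.13, Σv² = 3237.59, Σuv = 3159.43
nΣuv − ΣuΣv = 22116.01 − 21491.07 = 624.94
nΣu² − (Σu)² = 22694.91 − 21697.29 = 997.62; nΣv² − (Σv)² = 22663.13 − 21286.81 = 1376.32
r = 624.94 / √(997.62 × 1376.32) = 624.94 / 1171.7698 ≈ 0.533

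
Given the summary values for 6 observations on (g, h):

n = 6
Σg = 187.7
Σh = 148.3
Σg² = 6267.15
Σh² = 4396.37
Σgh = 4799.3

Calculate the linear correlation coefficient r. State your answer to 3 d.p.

r = (nΣgh − ΣgΣh) / √[(nΣg² − (Σg)²)(nΣh² − (Σh)²)]
Numerator: 6×4799.3 − 187.7×148.3 = 959.89
Denominator: √[(37602.9 − 35231.29)(26378.22 − 21992.89)] = √[2371.61 × 4385.33] = 3224.9484
r = 959.89 / 3224.9484 ≈ 0.298

0.298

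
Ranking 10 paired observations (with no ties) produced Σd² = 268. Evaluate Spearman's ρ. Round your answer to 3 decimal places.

ρ = 1 − 6Σd² / [n(n²−1)] = 1 − 6×268 / (10×99)
  = 1 − 1608/990 = 1 − 1.6242 ≈ -0.624

-0.624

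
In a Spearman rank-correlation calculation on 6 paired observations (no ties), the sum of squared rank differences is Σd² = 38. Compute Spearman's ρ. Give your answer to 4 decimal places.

ρ = 1 − 6Σd² / [n(n²−1)] = 1 − 6×38 / (6×35)
  = 1 − 228/210 = 1 − 1.08571 ≈ -0.0857

-0.0857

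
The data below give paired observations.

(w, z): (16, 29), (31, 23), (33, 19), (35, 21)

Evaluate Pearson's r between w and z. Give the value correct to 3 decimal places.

n = 4, Σw = 115, Σz = 92, Σw² = 3531, Σz² = 2172, Σwz = 2539
nΣwz − ΣwΣz = 10156 − 10580 = -424
nΣw² − (Σw)² = 14124 − 13225 = 899; nΣz² − (Σz)² = 8688 − 8464 = 224
r = -424 / √(899 × 224) = -424 / 448.7494 ≈ -0.945

-0.945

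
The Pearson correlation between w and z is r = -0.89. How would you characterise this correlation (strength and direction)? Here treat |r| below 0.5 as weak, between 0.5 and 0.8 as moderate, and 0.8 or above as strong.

strong negative

r = -0.89 < 0 so the relationship is negative.
|r| = 0.89, which falls in the strong range.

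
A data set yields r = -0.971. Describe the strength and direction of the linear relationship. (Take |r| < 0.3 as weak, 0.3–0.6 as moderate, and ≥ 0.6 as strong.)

r = -0.971 < 0 so the relationship is negative.
|r| = 0.971, which falls in the strong range.

strong negative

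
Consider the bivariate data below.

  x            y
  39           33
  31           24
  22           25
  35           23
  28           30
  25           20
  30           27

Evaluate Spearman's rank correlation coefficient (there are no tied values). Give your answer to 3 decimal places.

Rank x: 7, 5, 1, 6, 3, 2, 4
Rank y: 7, 3, 4, 2, 6, 1, 5
d = rank(x) − rank(y): 0, 2, -3, 4, -3, 1, -1; Σd² = 40
ρ = 1 − 6Σd² / [n(n²−1)] = 1 − 6×40 / (7×48) = 1 − 240/336 ≈ 0.286

0.286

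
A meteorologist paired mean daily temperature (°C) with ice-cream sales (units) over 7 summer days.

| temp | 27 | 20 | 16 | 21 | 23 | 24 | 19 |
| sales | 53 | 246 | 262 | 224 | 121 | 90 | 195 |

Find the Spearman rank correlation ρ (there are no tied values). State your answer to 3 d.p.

-0.893

Rank temp: 7, 3, 1, 4, 5, 6, 2
Rank sales: 1, 6, 7, 5, 3, 2, 4
d = rank(temp) − rank(sales): 6, -3, -6, -1, 2, 4, -2; Σd² = 106
ρ = 1 − 6Σd² / [n(n²−1)] = 1 − 6×106 / (7×48) = 1 − 636/336 ≈ -0.893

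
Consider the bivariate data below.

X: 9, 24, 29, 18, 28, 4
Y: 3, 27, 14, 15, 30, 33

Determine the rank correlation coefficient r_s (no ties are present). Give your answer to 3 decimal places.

-0.200

Rank X: 2, 4, 6, 3, 5, 1
Rank Y: 1, 4, 2, 3, 5, 6
d = rank(X) − rank(Y): 1, 0, 4, 0, 0, -5; Σd² = 42
ρ = 1 − 6Σd² / [n(n²−1)] = 1 − 6×42 / (6×35) = 1 − 252/210 ≈ -0.200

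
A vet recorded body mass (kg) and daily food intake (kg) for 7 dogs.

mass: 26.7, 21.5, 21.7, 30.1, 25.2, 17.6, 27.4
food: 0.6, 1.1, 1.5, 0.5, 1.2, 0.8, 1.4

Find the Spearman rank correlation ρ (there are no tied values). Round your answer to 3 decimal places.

-0.250

Rank mass: 5, 2, 3, 7, 4, 1, 6
Rank food: 2, 4, 7, 1, 5, 3, 6
d = rank(mass) − rank(food): 3, -2, -4, 6, -1, -2, 0; Σd² = 70
ρ = 1 − 6Σd² / [n(n²−1)] = 1 − 6×70 / (7×48) = 1 − 420/336 ≈ -0.250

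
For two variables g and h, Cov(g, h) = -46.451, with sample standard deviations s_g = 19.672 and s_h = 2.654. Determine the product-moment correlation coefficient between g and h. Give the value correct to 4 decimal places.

-0.8897

r = Cov(g,h) / (s_g · s_h) = -46.451 / (19.672 × 2.654)
  = -46.451 / 52.2095 ≈ -0.8897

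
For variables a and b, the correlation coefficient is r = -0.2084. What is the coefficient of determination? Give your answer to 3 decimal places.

r² = (-0.2084)² = 0.043

0.043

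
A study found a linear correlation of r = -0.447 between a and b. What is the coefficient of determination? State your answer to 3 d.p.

0.200

r² = (-0.447)² = 0.200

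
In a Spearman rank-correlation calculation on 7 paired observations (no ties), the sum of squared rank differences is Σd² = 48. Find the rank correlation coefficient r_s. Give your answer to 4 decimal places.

ρ = 1 − 6Σd² / [n(n²−1)] = 1 − 6×48 / (7×48)
  = 1 − 288/336 = 1 − 0.85714 ≈ 0.1429

0.1429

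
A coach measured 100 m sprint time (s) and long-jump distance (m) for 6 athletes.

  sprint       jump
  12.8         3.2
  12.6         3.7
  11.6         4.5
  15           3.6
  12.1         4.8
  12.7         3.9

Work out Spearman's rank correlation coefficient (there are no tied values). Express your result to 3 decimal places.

-0.829

Rank sprint: 5, 3, 1, 6, 2, 4
Rank jump: 1, 3, 5, 2, 6, 4
d = rank(sprint) − rank(jump): 4, 0, -4, 4, -4, 0; Σd² = 64
ρ = 1 − 6Σd² / [n(n²−1)] = 1 − 6×64 / (6×35) = 1 − 384/210 ≈ -0.829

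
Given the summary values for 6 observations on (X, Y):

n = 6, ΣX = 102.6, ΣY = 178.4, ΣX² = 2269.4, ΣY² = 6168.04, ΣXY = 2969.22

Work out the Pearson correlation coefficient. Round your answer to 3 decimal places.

-0.122

r = (nΣXY − ΣXΣY) / √[(nΣX² − (ΣX)²)(nΣY² − (ΣY)²)]
Numerator: 6×2969.22 − 102.6×178.4 = -488.52
Denominator: √[(13616.4 − 10526.76)(37008.24 − 31826.56)] = √[3089.64 × 5181.68] = 4001.1905
r = -488.52 / 4001.1905 ≈ -0.122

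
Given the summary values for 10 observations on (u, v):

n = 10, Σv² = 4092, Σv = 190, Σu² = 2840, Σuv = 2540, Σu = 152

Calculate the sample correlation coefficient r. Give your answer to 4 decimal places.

-0.6888

r = (nΣuv − ΣuΣv) / √[(nΣu² − (Σu)²)(nΣv² − (Σv)²)]
Numerator: 10×2540 − 152×190 = -3480
Denominator: √[(28400 − 23104)(40920 − 36100)] = √[5296 × 4820] = 5052.3975
r = -3480 / 5052.3975 ≈ -0.6888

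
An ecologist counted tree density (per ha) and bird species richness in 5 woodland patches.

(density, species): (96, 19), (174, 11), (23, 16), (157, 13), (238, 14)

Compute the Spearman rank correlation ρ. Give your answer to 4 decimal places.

-0.6000

Rank density: 2, 4, 1, 3, 5
Rank species: 5, 1, 4, 2, 3
d = rank(density) − rank(species): -3, 3, -3, 1, 2; Σd² = 32
ρ = 1 − 6Σd² / [n(n²−1)] = 1 − 6×32 / (5×24) = 1 − 192/120 ≈ -0.6000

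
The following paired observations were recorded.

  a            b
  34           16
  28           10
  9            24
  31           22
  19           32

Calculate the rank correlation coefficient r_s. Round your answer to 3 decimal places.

Rank a: 5, 3, 1, 4, 2
Rank b: 2, 1, 4, 3, 5
d = rank(a) − rank(b): 3, 2, -3, 1, -3; Σd² = 32
ρ = 1 − 6Σd² / [n(n²−1)] = 1 − 6×32 / (5×24) = 1 − 192/120 ≈ -0.600

-0.600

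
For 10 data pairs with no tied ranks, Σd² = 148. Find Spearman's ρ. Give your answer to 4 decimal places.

ρ = 1 − 6Σd² / [n(n²−1)] = 1 − 6×148 / (10×99)
  = 1 − 888/990 = 1 − 0.89697 ≈ 0.1030

0.1030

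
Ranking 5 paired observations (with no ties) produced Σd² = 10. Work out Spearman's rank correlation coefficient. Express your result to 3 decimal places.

ρ = 1 − 6Σd² / [n(n²−1)] = 1 − 6×10 / (5×24)
  = 1 − 60/120 = 1 − 0.5000 ≈ 0.500

0.500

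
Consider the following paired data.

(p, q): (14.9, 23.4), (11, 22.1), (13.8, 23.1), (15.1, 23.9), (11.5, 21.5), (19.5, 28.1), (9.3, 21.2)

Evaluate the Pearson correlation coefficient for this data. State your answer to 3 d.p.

0.959

n = 7, Σp = 95.1, Σq = 163.3, Σp² = 1360.45, Σq² = 3842.09, Σpq = 2263.79
nΣpq − ΣpΣq = 15846.53 − 15529.83 = 316.7
nΣp² − (Σp)² = 9523.15 − 9044.01 = 479.14; nΣq² − (Σq)² = 26894.63 − 26666.89 = 227.74
r = 316.7 / √(479.14 × 227.74) = 316.7 / 330.3322 ≈ 0.959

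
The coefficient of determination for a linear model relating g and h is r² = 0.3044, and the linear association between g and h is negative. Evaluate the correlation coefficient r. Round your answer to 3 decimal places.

-0.552

|r| = √0.3044 = 0.552
The association is negative, so r = −0.552.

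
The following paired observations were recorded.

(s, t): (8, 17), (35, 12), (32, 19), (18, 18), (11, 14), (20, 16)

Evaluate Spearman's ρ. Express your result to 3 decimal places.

-0.143

Rank s: 1, 6, 5, 3, 2, 4
Rank t: 4, 1, 6, 5, 2, 3
d = rank(s) − rank(t): -3, 5, -1, -2, 0, 1; Σd² = 40
ρ = 1 − 6Σd² / [n(n²−1)] = 1 − 6×40 / (6×35) = 1 − 240/210 ≈ -0.143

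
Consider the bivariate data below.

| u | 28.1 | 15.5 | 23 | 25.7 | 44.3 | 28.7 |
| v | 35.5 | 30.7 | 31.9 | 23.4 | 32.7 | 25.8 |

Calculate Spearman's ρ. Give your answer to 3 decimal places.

Rank u: 4, 1, 2, 3, 6, 5
Rank v: 6, 3, 4, 1, 5, 2
d = rank(u) − rank(v): -2, -2, -2, 2, 1, 3; Σd² = 26
ρ = 1 − 6Σd² / [n(n²−1)] = 1 − 6×26 / (6×35) = 1 − 156/210 ≈ 0.257

0.257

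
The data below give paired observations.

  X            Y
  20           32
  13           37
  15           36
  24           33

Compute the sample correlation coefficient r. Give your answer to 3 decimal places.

n = 4, ΣX = 72, ΣY = 138, ΣX² = 1370, ΣY² = 4778, ΣXY = 2453
nΣXY − ΣXΣY = 9812 − 9936 = -124
nΣX² − (ΣX)² = 5480 − 5184 = 296; nΣY² − (ΣY)² = 19112 − 19044 = 68
r = -124 / √(296 × 68) = -124 / 141.8732 ≈ -0.874

-0.874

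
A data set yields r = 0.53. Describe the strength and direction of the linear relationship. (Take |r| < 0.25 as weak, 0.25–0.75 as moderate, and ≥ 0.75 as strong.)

r = 0.53 > 0 so the relationship is positive.
|r| = 0.53, which falls in the moderate range.

moderate positive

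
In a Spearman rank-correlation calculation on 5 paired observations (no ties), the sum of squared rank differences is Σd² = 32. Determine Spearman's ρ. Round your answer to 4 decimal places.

-0.6000

ρ = 1 − 6Σd² / [n(n²−1)] = 1 − 6×32 / (5×24)
  = 1 − 192/120 = 1 − 1.60000 ≈ -0.6000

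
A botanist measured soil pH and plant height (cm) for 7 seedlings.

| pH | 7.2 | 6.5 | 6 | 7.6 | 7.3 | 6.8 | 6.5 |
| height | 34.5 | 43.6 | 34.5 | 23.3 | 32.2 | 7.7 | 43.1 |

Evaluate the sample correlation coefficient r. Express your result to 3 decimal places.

n = 7, Σx = 47.9, Σy = 218.9, Σx² = 329.63, Σy² = 7778.09, Σxy = 1483.45
nΣxy − ΣxΣy = 10384.15 − 10485.31 = -101.16
nΣx² − (Σx)² = 2307.41 − 2294.41 = 13; nΣy² − (Σy)² = 54446.63 − 47917.21 = 6529.42
r = -101.16 / √(13 × 6529.42) = -101.16 / 291.3459 ≈ -0.347

-0.347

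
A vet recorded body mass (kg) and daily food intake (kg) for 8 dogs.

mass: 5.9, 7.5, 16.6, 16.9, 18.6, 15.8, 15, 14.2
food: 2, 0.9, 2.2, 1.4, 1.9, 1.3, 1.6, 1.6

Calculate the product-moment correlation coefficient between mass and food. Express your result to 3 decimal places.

n = 8, Σx = 110.5, Σy = 12.9, Σx² = 1674.47, Σy² = 22.03, Σxy = 181.33
nΣxy − ΣxΣy = 1450.64 − 1425.45 = 25.19
nΣx² − (Σx)² = 13395.76 − 12210.25 = 1185.51; nΣy² − (Σy)² = 176.24 − 166.41 = 9.83
r = 25.19 / √(1185.51 × 9.83) = 25.19 / 107.9517 ≈ 0.233

0.233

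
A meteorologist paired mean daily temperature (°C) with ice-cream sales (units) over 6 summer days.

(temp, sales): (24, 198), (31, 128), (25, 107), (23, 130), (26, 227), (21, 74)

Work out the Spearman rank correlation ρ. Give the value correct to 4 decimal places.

Rank temp: 3, 6, 4, 2, 5, 1
Rank sales: 5, 3, 2, 4, 6, 1
d = rank(temp) − rank(sales): -2, 3, 2, -2, -1, 0; Σd² = 22
ρ = 1 − 6Σd² / [n(n²−1)] = 1 − 6×22 / (6×35) = 1 − 132/210 ≈ 0.3714

0.3714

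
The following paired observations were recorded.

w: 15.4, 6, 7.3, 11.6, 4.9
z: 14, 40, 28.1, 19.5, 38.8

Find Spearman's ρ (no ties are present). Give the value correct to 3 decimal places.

-0.900

Rank w: 5, 2, 3, 4, 1
Rank z: 1, 5, 3, 2, 4
d = rank(w) − rank(z): 4, -3, 0, 2, -3; Σd² = 38
ρ = 1 − 6Σd² / [n(n²−1)] = 1 − 6×38 / (5×24) = 1 − 228/120 ≈ -0.900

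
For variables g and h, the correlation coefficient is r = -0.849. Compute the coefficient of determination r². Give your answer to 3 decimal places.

0.721

r² = (-0.849)² = 0.721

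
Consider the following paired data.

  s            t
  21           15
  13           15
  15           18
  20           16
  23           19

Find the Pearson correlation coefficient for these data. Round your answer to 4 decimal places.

0.3197

n = 5, Σs = 92, Σt = 83, Σs² = 1764, Σt² = 1391, Σst = 1537
nΣst − ΣsΣt = 7685 − 7636 = 49
nΣs² − (Σs)² = 8820 − 8464 = 356; nΣt² − (Σt)² = 6955 − 6889 = 66
r = 49 / √(356 × 66) = 49 / 153.2841 ≈ 0.3197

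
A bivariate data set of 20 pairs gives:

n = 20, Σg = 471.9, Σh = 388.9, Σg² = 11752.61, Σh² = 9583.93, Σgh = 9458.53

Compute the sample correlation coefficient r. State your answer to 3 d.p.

0.253

r = (nΣgh − ΣgΣh) / √[(nΣg² − (Σg)²)(nΣh² − (Σh)²)]
Numerator: 20×9458.53 − 471.9×388.9 = 5648.69
Denominator: √[(235052.2 − 222689.61)(191678.6 − 151243.21)] = √[12362.59 × 40435.39] = 22358.1338
r = 5648.69 / 22358.1338 ≈ 0.253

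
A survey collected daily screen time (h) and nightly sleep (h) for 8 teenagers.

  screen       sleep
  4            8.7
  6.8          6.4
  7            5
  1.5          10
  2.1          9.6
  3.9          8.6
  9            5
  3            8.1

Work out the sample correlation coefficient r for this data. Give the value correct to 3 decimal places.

n = 8, Σx = 37.3, Σy = 61.4, Σx² = 223.11, Σy² = 498.38, Σxy = 251.32
nΣxy − ΣxΣy = 2010.56 − 2290.22 = -279.66
nΣx² − (Σx)² = 1784.88 − 1391.29 = 393.59; nΣy² − (Σy)² = 3987.04 − 3769.96 = 217.08
r = -279.66 / √(393.59 × 217.08) = -279.66 / 292.3021 ≈ -0.957

-0.957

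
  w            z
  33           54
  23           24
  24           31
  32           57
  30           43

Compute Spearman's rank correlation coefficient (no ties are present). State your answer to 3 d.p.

Rank w: 5, 1, 2, 4, 3
Rank z: 4, 1, 2, 5, 3
d = rank(w) − rank(z): 1, 0, 0, -1, 0; Σd² = 2
ρ = 1 − 6Σd² / [n(n²−1)] = 1 − 6×2 / (5×24) = 1 − 12/120 ≈ 0.900

0.900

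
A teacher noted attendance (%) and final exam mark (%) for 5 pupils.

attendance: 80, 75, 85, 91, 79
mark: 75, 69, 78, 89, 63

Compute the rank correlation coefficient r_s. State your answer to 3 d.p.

0.900

Rank attendance: 3, 1, 4, 5, 2
Rank mark: 3, 2, 4, 5, 1
d = rank(attendance) − rank(mark): 0, -1, 0, 0, 1; Σd² = 2
ρ = 1 − 6Σd² / [n(n²−1)] = 1 − 6×2 / (5×24) = 1 − 12/120 ≈ 0.900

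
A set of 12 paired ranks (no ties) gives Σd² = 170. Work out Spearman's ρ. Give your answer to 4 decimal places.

ρ = 1 − 6Σd² / [n(n²−1)] = 1 − 6×170 / (12×143)
  = 1 − 1020/1716 = 1 − 0.59441 ≈ 0.4056

0.4056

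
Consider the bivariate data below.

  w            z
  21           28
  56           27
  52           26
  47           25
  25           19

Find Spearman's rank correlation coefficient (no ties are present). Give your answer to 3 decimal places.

Rank w: 1, 5, 4, 3, 2
Rank z: 5, 4, 3, 2, 1
d = rank(w) − rank(z): -4, 1, 1, 1, 1; Σd² = 20
ρ = 1 − 6Σd² / [n(n²−1)] = 1 − 6×20 / (5×24) = 1 − 120/120 ≈ 0.000

0.000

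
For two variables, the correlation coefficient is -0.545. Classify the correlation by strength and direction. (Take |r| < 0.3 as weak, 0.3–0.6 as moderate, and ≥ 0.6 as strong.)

moderate negative

r = -0.545 < 0 so the relationship is negative.
|r| = 0.545, which falls in the moderate range.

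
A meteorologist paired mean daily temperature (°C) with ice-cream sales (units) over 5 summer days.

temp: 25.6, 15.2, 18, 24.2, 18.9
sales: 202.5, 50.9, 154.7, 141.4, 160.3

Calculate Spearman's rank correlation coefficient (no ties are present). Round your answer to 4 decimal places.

0.7000

Rank temp: 5, 1, 2, 4, 3
Rank sales: 5, 1, 3, 2, 4
d = rank(temp) − rank(sales): 0, 0, -1, 2, -1; Σd² = 6
ρ = 1 − 6Σd² / [n(n²−1)] = 1 − 6×6 / (5×24) = 1 − 36/120 ≈ 0.7000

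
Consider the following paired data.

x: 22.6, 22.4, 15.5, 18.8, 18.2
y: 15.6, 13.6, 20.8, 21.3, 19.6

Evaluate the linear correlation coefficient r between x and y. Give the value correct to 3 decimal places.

n = 5, Σx = 97.5, Σy = 90.9, Σx² = 1937.45, Σy² = 1698.81, Σxy = 1736.76
nΣxy − ΣxΣy = 8683.8 − 8862.75 = -178.95
nΣx² − (Σx)² = 9687.25 − 9506.25 = 181; nΣy² − (Σy)² = 8494.05 − 8262.81 = 231.24
r = -178.95 / √(181 × 231.24) = -178.95 / 204.5836 ≈ -0.875

-0.875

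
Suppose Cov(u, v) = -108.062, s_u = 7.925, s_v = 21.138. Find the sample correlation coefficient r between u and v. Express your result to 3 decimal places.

-0.645

r = Cov(u,v) / (s_u · s_v) = -108.062 / (7.925 × 21.138)
  = -108.062 / 167.5187 ≈ -0.645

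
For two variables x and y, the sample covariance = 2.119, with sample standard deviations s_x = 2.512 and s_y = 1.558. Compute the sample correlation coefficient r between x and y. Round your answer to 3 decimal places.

0.541

r = Cov(x,y) / (s_x · s_y) = 2.119 / (2.512 × 1.558)
  = 2.119 / 3.9137 ≈ 0.541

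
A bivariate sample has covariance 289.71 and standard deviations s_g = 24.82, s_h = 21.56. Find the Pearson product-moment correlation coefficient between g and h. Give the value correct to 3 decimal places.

0.541

r = Cov(g,h) / (s_g · s_h) = 289.71 / (24.82 × 21.56)
  = 289.71 / 535.1192 ≈ 0.541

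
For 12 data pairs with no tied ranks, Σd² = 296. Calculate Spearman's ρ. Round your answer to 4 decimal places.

ρ = 1 − 6Σd² / [n(n²−1)] = 1 − 6×296 / (12×143)
  = 1 − 1776/1716 = 1 − 1.03497 ≈ -0.0350

-0.0350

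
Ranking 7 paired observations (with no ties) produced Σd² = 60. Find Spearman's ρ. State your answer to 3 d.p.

-0.071

ρ = 1 − 6Σd² / [n(n²−1)] = 1 − 6×60 / (7×48)
  = 1 − 360/336 = 1 − 1.0714 ≈ -0.071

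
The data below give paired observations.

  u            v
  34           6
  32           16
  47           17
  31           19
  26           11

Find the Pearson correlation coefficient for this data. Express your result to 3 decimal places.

0.267

n = 5, Σu = 170, Σv = 69, Σu² = 6026, Σv² = 1063, Σuv = 2390
nΣuv − ΣuΣv = 11950 − 11730 = 220
nΣu² − (Σu)² = 30130 − 28900 = 1230; nΣv² − (Σv)² = 5315 − 4761 = 554
r = 220 / √(1230 × 554) = 220 / 825.4817 ≈ 0.267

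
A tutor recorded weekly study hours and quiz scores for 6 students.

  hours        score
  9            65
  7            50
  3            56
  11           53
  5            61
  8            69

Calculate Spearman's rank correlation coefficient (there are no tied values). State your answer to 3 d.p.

Rank hours: 5, 3, 1, 6, 2, 4
Rank score: 5, 1, 3, 2, 4, 6
d = rank(hours) − rank(score): 0, 2, -2, 4, -2, -2; Σd² = 32
ρ = 1 − 6Σd² / [n(n²−1)] = 1 − 6×32 / (6×35) = 1 − 192/210 ≈ 0.086

0.086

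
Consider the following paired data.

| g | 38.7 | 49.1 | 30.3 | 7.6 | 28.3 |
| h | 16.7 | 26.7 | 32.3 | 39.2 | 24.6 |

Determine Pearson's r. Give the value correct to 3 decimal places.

-0.708

n = 5, Σg = 154, Σh = 139.5, Σg² = 5685.24, Σh² = 4176.87, Σgh = 3930.05
nΣgh − ΣgΣh = 19650.25 − 21483 = -1832.75
nΣg² − (Σg)² = 28426.2 − 23716 = 4710.2; nΣh² − (Σh)² = 20884.35 − 19460.25 = 1424.1
r = -1832.75 / √(4710.2 × 1424.1) = -1832.75 / 2589.9413 ≈ -0.708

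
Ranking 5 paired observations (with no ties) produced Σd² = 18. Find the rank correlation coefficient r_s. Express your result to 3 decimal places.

0.100

ρ = 1 − 6Σd² / [n(n²−1)] = 1 − 6×18 / (5×24)
  = 1 − 108/120 = 1 − 0.9000 ≈ 0.100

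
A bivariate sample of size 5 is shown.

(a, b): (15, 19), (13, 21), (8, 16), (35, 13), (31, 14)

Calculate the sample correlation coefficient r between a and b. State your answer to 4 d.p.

n = 5, Σa = 102, Σb = 83, Σa² = 2644, Σb² = 1423, Σab = 1575
nΣab − ΣaΣb = 7875 − 8466 = -591
nΣa² − (Σa)² = 13220 − 10404 = 2816; nΣb² − (Σb)² = 7115 − 6889 = 226
r = -591 / √(2816 × 226) = -591 / 797.7569 ≈ -0.7408

-0.7408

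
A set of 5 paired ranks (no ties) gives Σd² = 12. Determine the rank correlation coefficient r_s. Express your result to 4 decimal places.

ρ = 1 − 6Σd² / [n(n²−1)] = 1 − 6×12 / (5×24)
  = 1 − 72/120 = 1 − 0.60000 ≈ 0.4000

0.4000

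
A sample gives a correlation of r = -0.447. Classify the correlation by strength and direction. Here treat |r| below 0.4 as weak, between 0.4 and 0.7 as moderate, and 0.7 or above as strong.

moderate negative

r = -0.447 < 0 so the relationship is negative.
|r| = 0.447, which falls in the moderate range.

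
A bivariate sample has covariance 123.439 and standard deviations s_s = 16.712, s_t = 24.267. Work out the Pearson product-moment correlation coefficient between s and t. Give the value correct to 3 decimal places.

r = Cov(s,t) / (s_s · s_t) = 123.439 / (16.712 × 24.267)
  = 123.439 / 405.5501 ≈ 0.304

0.304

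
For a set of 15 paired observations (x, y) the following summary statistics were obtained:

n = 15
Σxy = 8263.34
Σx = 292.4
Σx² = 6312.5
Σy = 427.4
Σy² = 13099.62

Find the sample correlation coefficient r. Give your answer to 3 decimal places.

r = (nΣxy − ΣxΣy) / √[(nΣx² − (Σx)²)(nΣy² − (Σy)²)]
Numerator: 15×8263.34 − 292.4×427.4 = -1021.66
Denominator: √[(94687.5 − 85497.76)(196494.3 − 182670.76)] = √[9189.74 × 13823.54] = 11270.9688
r = -1021.66 / 11270.9688 ≈ -0.091

-0.091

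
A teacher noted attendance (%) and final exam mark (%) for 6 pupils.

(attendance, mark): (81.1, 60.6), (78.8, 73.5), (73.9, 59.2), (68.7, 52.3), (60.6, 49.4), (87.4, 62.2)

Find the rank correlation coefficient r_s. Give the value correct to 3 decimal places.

0.829

Rank attendance: 5, 4, 3, 2, 1, 6
Rank mark: 4, 6, 3, 2, 1, 5
d = rank(attendance) − rank(mark): 1, -2, 0, 0, 0, 1; Σd² = 6
ρ = 1 − 6Σd² / [n(n²−1)] = 1 − 6×6 / (6×35) = 1 − 36/210 ≈ 0.829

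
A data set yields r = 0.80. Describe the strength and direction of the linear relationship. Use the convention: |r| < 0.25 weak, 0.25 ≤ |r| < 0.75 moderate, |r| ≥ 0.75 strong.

strong positive

r = 0.80 > 0 so the relationship is positive.
|r| = 0.80, which falls in the strong range.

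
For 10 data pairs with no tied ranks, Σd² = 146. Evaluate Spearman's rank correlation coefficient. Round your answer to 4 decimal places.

ρ = 1 − 6Σd² / [n(n²−1)] = 1 − 6×146 / (10×99)
  = 1 − 876/990 = 1 − 0.88485 ≈ 0.1152

0.1152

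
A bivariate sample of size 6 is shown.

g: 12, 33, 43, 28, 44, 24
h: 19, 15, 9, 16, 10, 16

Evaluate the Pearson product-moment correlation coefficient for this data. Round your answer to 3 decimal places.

-0.958

n = 6, Σg = 184, Σh = 85, Σg² = 6378, Σh² = 1279, Σgh = 2382
nΣgh − ΣgΣh = 14292 − 15640 = -1348
nΣg² − (Σg)² = 38268 − 33856 = 4412; nΣh² − (Σh)² = 7674 − 7225 = 449
r = -1348 / √(4412 × 449) = -1348 / 1407.4758 ≈ -0.958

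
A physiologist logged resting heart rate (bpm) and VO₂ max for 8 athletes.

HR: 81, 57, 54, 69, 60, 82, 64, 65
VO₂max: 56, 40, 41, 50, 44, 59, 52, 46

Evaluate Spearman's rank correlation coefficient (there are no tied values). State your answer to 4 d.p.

Rank HR: 7, 2, 1, 6, 3, 8, 4, 5
Rank VO₂max: 7, 1, 2, 5, 3, 8, 6, 4
d = rank(HR) − rank(VO₂max): 0, 1, -1, 1, 0, 0, -2, 1; Σd² = 8
ρ = 1 − 6Σd² / [n(n²−1)] = 1 − 6×8 / (8×63) = 1 − 48/504 ≈ 0.9048

0.9048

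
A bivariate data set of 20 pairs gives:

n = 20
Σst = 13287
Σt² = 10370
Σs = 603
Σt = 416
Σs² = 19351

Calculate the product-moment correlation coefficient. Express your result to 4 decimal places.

r = (nΣst − ΣsΣt) / √[(nΣs² − (Σs)²)(nΣt² − (Σt)²)]
Numerator: 20×13287 − 603×416 = 14892
Denominator: √[(387020 − 363609)(207400 − 173056)] = √[23411 × 34344] = 28355.3766
r = 14892 / 28355.3766 ≈ 0.5252

0.5252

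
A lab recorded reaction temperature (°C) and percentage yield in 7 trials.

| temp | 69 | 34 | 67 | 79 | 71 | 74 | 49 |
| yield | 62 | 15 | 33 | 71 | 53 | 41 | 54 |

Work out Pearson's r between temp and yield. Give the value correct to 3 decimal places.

0.680

n = 7, Σx = 443, Σy = 329, Σx² = 29565, Σy² = 17605, Σxy = 22051
nΣxy − ΣxΣy = 154357 − 145747 = 8610
nΣx² − (Σx)² = 206955 − 196249 = 10706; nΣy² − (Σy)² = 123235 − 108241 = 14994
r = 8610 / √(10706 × 14994) = 8610 / 12669.8762 ≈ 0.680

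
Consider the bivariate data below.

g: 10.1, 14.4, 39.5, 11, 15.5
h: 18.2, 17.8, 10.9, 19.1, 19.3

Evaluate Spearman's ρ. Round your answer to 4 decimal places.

Rank g: 1, 3, 5, 2, 4
Rank h: 3, 2, 1, 4, 5
d = rank(g) − rank(h): -2, 1, 4, -2, -1; Σd² = 26
ρ = 1 − 6Σd² / [n(n²−1)] = 1 − 6×26 / (5×24) = 1 − 156/120 ≈ -0.3000

-0.3000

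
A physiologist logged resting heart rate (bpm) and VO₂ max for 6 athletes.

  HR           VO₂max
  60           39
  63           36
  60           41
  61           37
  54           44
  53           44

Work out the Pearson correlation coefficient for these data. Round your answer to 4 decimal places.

-0.9459

n = 6, Σx = 351, Σy = 241, Σx² = 20615, Σy² = 9739, Σxy = 14033
nΣxy − ΣxΣy = 84198 − 84591 = -393
nΣx² − (Σx)² = 123690 − 123201 = 489; nΣy² − (Σy)² = 58434 − 58081 = 353
r = -393 / √(489 × 353) = -393 / 415.4720 ≈ -0.9459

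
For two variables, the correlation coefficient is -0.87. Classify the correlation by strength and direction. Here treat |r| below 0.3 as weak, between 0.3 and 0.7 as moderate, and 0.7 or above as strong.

strong negative

r = -0.87 < 0 so the relationship is negative.
|r| = 0.87, which falls in the strong range.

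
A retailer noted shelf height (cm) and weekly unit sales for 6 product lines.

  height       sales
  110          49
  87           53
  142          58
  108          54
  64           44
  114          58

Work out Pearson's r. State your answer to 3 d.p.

n = 6, Σx = 625, Σy = 316, Σx² = 68589, Σy² = 16790, Σxy = 33497
nΣxy − ΣxΣy = 200982 − 197500 = 3482
nΣx² − (Σx)² = 411534 − 390625 = 20909; nΣy² − (Σy)² = 100740 − 99856 = 884
r = 3482 / √(20909 × 884) = 3482 / 4299.2506 ≈ 0.810

0.810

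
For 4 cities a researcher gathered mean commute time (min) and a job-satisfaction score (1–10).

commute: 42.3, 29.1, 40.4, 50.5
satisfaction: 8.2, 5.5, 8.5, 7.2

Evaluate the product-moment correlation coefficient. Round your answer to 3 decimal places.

0.587

n = 4, Σx = 162.3, Σy = 29.4, Σx² = 6818.51, Σy² = 221.58, Σxy = 1213.91
nΣxy − ΣxΣy = 4855.64 − 4771.62 = 84.02
nΣx² − (Σx)² = 27274.04 − 26341.29 = 932.75; nΣy² − (Σy)² = 886.32 − 864.36 = 21.96
r = 84.02 / √(932.75 × 21.96) = 84.02 / 143.1195 ≈ 0.587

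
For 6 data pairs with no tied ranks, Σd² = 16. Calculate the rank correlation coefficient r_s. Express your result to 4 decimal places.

0.5429

ρ = 1 − 6Σd² / [n(n²−1)] = 1 − 6×16 / (6×35)
  = 1 − 96/210 = 1 − 0.45714 ≈ 0.5429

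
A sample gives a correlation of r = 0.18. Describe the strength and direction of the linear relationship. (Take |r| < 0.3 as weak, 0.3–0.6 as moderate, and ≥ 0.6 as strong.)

r = 0.18 > 0 so the relationship is positive.
|r| = 0.18, which falls in the weak range.

weak positive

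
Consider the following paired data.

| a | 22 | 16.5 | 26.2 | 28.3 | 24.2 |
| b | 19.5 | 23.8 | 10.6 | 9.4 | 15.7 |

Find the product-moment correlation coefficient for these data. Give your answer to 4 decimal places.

-0.9729

n = 5, Σa = 117.2, Σb = 79, Σa² = 2829.22, Σb² = 1393.9, Σab = 1745.38
nΣab − ΣaΣb = 8726.9 − 9258.8 = -531.9
nΣa² − (Σa)² = 14146.1 − 13735.84 = 410.26; nΣb² − (Σb)² = 6969.5 − 6241 = 728.5
r = -531.9 / √(410.26 × 728.5) = -531.9 / 546.6941 ≈ -0.9729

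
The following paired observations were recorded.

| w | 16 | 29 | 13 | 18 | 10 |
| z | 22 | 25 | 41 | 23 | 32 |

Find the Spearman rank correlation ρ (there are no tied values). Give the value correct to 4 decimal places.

Rank w: 3, 5, 2, 4, 1
Rank z: 1, 3, 5, 2, 4
d = rank(w) − rank(z): 2, 2, -3, 2, -3; Σd² = 30
ρ = 1 − 6Σd² / [n(n²−1)] = 1 − 6×30 / (5×24) = 1 − 180/120 ≈ -0.5000

-0.5000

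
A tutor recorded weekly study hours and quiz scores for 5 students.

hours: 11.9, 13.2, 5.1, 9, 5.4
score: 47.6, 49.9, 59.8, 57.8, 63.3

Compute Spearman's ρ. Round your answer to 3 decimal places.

Rank hours: 4, 5, 1, 3, 2
Rank score: 1, 2, 4, 3, 5
d = rank(hours) − rank(score): 3, 3, -3, 0, -3; Σd² = 36
ρ = 1 − 6Σd² / [n(n²−1)] = 1 − 6×36 / (5×24) = 1 − 216/120 ≈ -0.800

-0.800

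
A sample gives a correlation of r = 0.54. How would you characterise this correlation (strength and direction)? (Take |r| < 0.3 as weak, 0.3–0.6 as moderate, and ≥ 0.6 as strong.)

r = 0.54 > 0 so the relationship is positive.
|r| = 0.54, which falls in the moderate range.

moderate positive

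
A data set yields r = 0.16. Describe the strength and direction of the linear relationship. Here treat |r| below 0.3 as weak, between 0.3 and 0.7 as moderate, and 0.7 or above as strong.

weak positive

r = 0.16 > 0 so the relationship is positive.
|r| = 0.16, which falls in the weak range.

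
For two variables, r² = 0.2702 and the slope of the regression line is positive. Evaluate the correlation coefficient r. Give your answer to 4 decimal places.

|r| = √0.2702 = 0.5198
The association is positive, so r = 0.5198.

0.5198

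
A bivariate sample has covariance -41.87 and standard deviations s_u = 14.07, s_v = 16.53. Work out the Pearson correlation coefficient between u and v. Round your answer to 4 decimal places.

r = Cov(u,v) / (s_u · s_v) = -41.87 / (14.07 × 16.53)
  = -41.87 / 232.5771 ≈ -0.1800

-0.1800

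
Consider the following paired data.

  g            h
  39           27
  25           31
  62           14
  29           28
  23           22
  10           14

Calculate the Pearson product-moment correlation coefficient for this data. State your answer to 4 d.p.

n = 6, Σg = 188, Σh = 136, Σg² = 7460, Σh² = 3350, Σgh = 4154
nΣgh − ΣgΣh = 24924 − 25568 = -644
nΣg² − (Σg)² = 44760 − 35344 = 9416; nΣh² − (Σh)² = 20100 − 18496 = 1604
r = -644 / √(9416 × 1604) = -644 / 3886.2918 ≈ -0.1657

-0.1657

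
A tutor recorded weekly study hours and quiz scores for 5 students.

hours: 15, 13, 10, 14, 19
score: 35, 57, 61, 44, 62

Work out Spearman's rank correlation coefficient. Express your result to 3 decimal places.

Rank hours: 4, 2, 1, 3, 5
Rank score: 1, 3, 4, 2, 5
d = rank(hours) − rank(score): 3, -1, -3, 1, 0; Σd² = 20
ρ = 1 − 6Σd² / [n(n²−1)] = 1 − 6×20 / (5×24) = 1 − 120/120 ≈ 0.000

0.000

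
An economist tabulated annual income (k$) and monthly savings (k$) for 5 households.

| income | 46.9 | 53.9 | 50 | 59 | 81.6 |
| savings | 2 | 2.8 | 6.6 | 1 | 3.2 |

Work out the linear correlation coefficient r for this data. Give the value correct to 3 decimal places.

n = 5, Σx = 291.4, Σy = 15.6, Σx² = 17744.38, Σy² = 66.64, Σxy = 894.84
nΣxy − ΣxΣy = 4474.2 − 4545.84 = -71.64
nΣx² − (Σx)² = 88721.9 − 84913.96 = 3807.94; nΣy² − (Σy)² = 333.2 − 243.36 = 89.84
r = -71.64 / √(3807.94 × 89.84) = -71.64 / 584.8977 ≈ -0.122

-0.122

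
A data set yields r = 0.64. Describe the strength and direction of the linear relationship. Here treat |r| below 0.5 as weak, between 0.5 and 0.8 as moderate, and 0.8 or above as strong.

r = 0.64 > 0 so the relationship is positive.
|r| = 0.64, which falls in the moderate range.

moderate positive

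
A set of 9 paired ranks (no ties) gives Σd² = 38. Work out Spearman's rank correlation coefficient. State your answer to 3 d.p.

ρ = 1 − 6Σd² / [n(n²−1)] = 1 − 6×38 / (9×80)
  = 1 − 228/720 = 1 − 0.3167 ≈ 0.683

0.683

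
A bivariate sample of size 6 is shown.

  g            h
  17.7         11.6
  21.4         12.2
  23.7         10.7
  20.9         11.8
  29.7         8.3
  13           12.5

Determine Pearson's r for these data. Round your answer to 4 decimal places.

n = 6, Σg = 126.4, Σh = 67.1, Σg² = 2820.84, Σh² = 762.27, Σgh = 1375.62
nΣgh − ΣgΣh = 8253.72 − 8481.44 = -227.72
nΣg² − (Σg)² = 16925.04 − 15976.96 = 948.08; nΣh² − (Σh)² = 4573.62 − 4502.41 = 71.21
r = -227.72 / √(948.08 × 71.21) = -227.72 / 259.8322 ≈ -0.8764

-0.8764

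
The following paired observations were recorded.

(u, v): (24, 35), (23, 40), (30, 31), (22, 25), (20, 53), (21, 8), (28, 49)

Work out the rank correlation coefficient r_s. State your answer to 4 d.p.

0.0000

Rank u: 5, 4, 7, 3, 1, 2, 6
Rank v: 4, 5, 3, 2, 7, 1, 6
d = rank(u) − rank(v): 1, -1, 4, 1, -6, 1, 0; Σd² = 56
ρ = 1 − 6Σd² / [n(n²−1)] = 1 − 6×56 / (7×48) = 1 − 336/336 ≈ 0.0000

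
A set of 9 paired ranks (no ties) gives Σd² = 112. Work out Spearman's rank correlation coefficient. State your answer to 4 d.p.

ρ = 1 − 6Σd² / [n(n²−1)] = 1 − 6×112 / (9×80)
  = 1 − 672/720 = 1 − 0.93333 ≈ 0.0667

0.0667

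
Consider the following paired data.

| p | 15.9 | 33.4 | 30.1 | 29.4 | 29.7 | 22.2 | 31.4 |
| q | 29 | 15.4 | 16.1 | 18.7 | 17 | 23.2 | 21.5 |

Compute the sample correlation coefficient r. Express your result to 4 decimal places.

n = 7, Σp = 192.1, Σq = 140.9, Σp² = 5499.63, Σq² = 2976.55, Σpq = 3704.89
nΣpq − ΣpΣq = 25934.23 − 27066.89 = -1132.66
nΣp² − (Σp)² = 38497.41 − 36902.41 = 1595; nΣq² − (Σq)² = 20835.85 − 19852.81 = 983.04
r = -1132.66 / √(1595 × 983.04) = -1132.66 / 1252.1776 ≈ -0.9046

-0.9046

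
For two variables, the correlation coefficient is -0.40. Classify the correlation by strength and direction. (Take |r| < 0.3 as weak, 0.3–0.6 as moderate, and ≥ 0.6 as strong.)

r = -0.40 < 0 so the relationship is negative.
|r| = 0.40, which falls in the moderate range.

moderate negative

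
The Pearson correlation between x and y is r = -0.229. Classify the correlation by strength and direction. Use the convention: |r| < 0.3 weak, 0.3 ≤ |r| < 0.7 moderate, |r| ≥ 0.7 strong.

weak negative

r = -0.229 < 0 so the relationship is negative.
|r| = 0.229, which falls in the weak range.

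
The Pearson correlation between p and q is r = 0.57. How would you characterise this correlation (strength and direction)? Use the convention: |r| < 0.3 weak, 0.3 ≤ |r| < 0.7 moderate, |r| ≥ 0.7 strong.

r = 0.57 > 0 so the relationship is positive.
|r| = 0.57, which falls in the moderate range.

moderate positive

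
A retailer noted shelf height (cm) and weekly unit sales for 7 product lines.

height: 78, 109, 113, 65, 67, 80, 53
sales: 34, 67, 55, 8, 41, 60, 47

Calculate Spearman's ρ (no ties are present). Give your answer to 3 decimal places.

Rank height: 4, 6, 7, 2, 3, 5, 1
Rank sales: 2, 7, 5, 1, 3, 6, 4
d = rank(height) − rank(sales): 2, -1, 2, 1, 0, -1, -3; Σd² = 20
ρ = 1 − 6Σd² / [n(n²−1)] = 1 − 6×20 / (7×48) = 1 − 120/336 ≈ 0.643

0.643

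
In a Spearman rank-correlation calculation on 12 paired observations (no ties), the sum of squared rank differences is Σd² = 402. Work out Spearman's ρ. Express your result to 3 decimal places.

-0.406

ρ = 1 − 6Σd² / [n(n²−1)] = 1 − 6×402 / (12×143)
  = 1 − 2412/1716 = 1 − 1.4056 ≈ -0.406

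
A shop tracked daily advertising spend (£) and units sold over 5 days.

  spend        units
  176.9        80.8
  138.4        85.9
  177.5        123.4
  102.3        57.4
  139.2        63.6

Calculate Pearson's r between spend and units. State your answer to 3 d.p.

n = 5, Σx = 734.3, Σy = 411.1, Σx² = 111796.35, Σy² = 36474.73, Σxy = 62810.72
nΣxy − ΣxΣy = 314053.6 − 301870.73 = 12182.87
nΣx² − (Σx)² = 558981.75 − 539196.49 = 19785.26; nΣy² − (Σy)² = 182373.65 − 169003.21 = 13370.44
r = 12182.87 / √(19785.26 × 13370.44) = 12182.87 / 16264.6129 ≈ 0.749

0.749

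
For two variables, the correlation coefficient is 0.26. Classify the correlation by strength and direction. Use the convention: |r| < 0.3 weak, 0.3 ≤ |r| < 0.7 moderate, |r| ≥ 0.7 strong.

r = 0.26 > 0 so the relationship is positive.
|r| = 0.26, which falls in the weak range.

weak positive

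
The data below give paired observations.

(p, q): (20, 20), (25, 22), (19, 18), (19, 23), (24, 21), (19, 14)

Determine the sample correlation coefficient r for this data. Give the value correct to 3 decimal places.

0.466

n = 6, Σp = 126, Σq = 118, Σp² = 2684, Σq² = 2374, Σpq = 2499
nΣpq − ΣpΣq = 14994 − 14868 = 126
nΣp² − (Σp)² = 16104 − 15876 = 228; nΣq² − (Σq)² = 14244 − 13924 = 320
r = 126 / √(228 × 320) = 126 / 270.1111 ≈ 0.466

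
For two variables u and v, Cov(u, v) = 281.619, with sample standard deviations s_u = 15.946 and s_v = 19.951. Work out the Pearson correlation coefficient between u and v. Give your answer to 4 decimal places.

r = Cov(u,v) / (s_u · s_v) = 281.619 / (15.946 × 19.951)
  = 281.619 / 318.1386 ≈ 0.8852

0.8852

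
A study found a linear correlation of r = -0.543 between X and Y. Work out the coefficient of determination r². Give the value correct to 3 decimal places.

r² = (-0.543)² = 0.295

0.295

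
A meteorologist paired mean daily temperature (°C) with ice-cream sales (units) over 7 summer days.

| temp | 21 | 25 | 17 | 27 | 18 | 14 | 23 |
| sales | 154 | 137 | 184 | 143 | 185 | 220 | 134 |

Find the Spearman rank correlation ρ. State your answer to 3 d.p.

-0.821

Rank temp: 4, 6, 2, 7, 3, 1, 5
Rank sales: 4, 2, 5, 3, 6, 7, 1
d = rank(temp) − rank(sales): 0, 4, -3, 4, -3, -6, 4; Σd² = 102
ρ = 1 − 6Σd² / [n(n²−1)] = 1 − 6×102 / (7×48) = 1 − 612/336 ≈ -0.821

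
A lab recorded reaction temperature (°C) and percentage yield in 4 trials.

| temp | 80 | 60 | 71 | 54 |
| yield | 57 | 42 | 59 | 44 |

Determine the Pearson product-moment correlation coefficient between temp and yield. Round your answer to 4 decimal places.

0.8665

n = 4, Σx = 265, Σy = 202, Σx² = 17957, Σy² = 10430, Σxy = 13645
nΣxy − ΣxΣy = 54580 − 53530 = 1050
nΣx² − (Σx)² = 71828 − 70225 = 1603; nΣy² − (Σy)² = 41720 − 40804 = 916
r = 1050 / √(1603 × 916) = 1050 / 1211.7541 ≈ 0.8665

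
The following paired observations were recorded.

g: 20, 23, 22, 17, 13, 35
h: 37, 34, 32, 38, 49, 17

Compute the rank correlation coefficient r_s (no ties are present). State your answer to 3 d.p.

-0.943

Rank g: 3, 5, 4, 2, 1, 6
Rank h: 4, 3, 2, 5, 6, 1
d = rank(g) − rank(h): -1, 2, 2, -3, -5, 5; Σd² = 68
ρ = 1 − 6Σd² / [n(n²−1)] = 1 − 6×68 / (6×35) = 1 − 408/210 ≈ -0.943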